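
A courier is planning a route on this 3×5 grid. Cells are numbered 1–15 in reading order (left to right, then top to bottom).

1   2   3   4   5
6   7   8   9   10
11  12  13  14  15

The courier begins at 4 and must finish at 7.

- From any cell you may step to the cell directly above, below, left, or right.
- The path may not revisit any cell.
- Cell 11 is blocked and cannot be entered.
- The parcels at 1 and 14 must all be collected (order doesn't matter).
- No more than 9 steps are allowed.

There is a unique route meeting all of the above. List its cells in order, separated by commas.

4, 9, 14, 13, 8, 3, 2, 1, 6, 7

The 9-move cap with required stops at 1, 14 leaves no slack for detours.
Route from 4: 2× down (reaching 14), left to 13, 2× up (reaching 3), 2× left (reaching 1), down to 6, right to 7 — 9 moves in all.
Check: all required cells visited; 9 ≤ 9 moves.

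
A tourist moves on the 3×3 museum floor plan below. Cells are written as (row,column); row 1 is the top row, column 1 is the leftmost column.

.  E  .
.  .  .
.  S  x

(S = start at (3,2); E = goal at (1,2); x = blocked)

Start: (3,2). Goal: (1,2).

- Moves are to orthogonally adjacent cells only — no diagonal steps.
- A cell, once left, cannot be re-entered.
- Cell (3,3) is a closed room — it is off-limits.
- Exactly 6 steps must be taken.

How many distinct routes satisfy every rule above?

1

Need simple routes of exactly 6 moves from (3,2) to (1,2) (Manhattan distance 2, so 2 moves are spent on a detour and 2 undoing it).
Enumerating: (3,2) (3,1) (2,1) (2,2) (2,3) (1,3) (1,2).
That gives 1 route.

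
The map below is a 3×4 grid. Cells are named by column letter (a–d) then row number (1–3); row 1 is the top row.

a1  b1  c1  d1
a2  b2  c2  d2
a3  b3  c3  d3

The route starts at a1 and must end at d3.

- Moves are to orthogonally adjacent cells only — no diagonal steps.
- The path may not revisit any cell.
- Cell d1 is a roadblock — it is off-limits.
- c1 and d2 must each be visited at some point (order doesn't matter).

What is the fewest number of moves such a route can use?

5

Any route passes through c1 and d2 in some order between a1 and d3. Summing Manhattan distances along each leg and taking the cheapest ordering (a1 → c1 → d2 → d3) gives a lower bound of 2 + 2 + 1 = 5 moves.
A route of 5 moves achieves this: a1 → b1 → c1 → c2 → d2 → d3.
Since 5 matches the lower bound, it is optimal.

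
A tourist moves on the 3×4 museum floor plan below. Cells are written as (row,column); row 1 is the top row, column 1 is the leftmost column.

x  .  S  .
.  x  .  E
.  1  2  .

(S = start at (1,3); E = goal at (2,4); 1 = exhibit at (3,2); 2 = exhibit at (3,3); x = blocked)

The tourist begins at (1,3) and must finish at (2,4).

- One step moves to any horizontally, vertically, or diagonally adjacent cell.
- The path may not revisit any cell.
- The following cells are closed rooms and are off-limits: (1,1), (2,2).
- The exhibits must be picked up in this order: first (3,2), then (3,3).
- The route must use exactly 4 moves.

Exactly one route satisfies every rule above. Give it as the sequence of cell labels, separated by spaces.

(1,3) (2,3) (3,2) (3,3) (2,4)

The waypoints must appear in the order (3,2), (3,3), with no cell reused.
Route from (1,3): down 1 to (2,3), down-left 1 to (3,2), right 1 to (3,3), up-right 1 to (2,4) — 4 moves in all.
Check: order respected (1 at step 2, 2 at step 3); 4 moves as required.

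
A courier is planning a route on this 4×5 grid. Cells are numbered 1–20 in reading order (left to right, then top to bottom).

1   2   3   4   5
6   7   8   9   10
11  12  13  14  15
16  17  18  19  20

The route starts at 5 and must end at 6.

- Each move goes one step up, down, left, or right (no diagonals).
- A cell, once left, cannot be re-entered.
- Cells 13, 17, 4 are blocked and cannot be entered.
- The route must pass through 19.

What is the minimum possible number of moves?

9

Any route passes through 19 somewhere between 5 and 6. Summing Manhattan distances along the two legs (5 → 19 → 6) gives a lower bound of 4 + 5 = 9 moves.
A route of 9 moves achieves this: 5 → 10 → 15 → 20 → 19 → 14 → 9 → 8 → 7 → 6.
Since 9 matches the lower bound, it is optimal.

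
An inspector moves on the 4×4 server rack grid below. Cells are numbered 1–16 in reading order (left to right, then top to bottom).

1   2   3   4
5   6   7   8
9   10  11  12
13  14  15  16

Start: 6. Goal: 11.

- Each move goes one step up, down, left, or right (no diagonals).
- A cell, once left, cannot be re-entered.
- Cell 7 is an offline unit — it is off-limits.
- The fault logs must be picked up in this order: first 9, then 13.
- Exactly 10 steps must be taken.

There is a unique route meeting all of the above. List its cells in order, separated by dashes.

The waypoints must appear in the order 9, 13, with no cell reused.
Route from 6: up to 2, left to 1, 3× down (reaching 13), 3× right (reaching 16), up to 12, left to 11 — 10 moves in all.
Check: order respected (9 at step 4, 13 at step 5); 10 moves as required.

6 - 2 - 1 - 5 - 9 - 13 - 14 - 15 - 16 - 12 - 11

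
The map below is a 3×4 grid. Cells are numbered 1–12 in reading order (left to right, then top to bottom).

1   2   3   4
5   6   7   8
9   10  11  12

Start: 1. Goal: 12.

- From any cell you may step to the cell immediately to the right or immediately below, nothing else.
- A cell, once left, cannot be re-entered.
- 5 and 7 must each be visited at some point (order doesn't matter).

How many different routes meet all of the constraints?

2

A right/down-only route from 1 to 12 makes exactly 2 down-moves and 3 right-moves in some order.
With no other constraints that would be C(5,2) = 10 routes.
A monotone route can only reach the required cells in the order 5, 7, so split there and multiply the segment counts: 1→5: 1; 5→7: 1; 7→12: 2; product = 2.
That gives 2 routes.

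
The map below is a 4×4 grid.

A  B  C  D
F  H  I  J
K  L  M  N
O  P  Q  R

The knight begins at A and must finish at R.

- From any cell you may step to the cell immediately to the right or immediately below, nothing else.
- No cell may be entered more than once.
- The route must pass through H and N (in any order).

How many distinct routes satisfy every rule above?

A right/down-only route from A to R makes exactly 3 down-moves and 3 right-moves in some order.
With no other constraints that would be C(6,3) = 20 routes.
A monotone route can only reach the required cells in the order H, N, so split there and multiply the segment counts: A→H: 2; H→N: 3; N→R: 1; product = 6.
That gives 6 routes.

6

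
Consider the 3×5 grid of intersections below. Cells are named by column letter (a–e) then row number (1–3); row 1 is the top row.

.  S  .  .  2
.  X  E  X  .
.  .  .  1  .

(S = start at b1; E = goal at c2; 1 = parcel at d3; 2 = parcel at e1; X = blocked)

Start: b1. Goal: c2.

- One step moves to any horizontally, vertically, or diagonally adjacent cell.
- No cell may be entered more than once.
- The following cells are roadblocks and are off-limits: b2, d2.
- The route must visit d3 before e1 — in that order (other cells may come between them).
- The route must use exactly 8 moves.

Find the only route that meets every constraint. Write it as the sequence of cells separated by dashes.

b1 - a2 - b3 - c3 - d3 - e2 - e1 - d1 - c2

The waypoints must appear in the order d3, e1, with no cell reused.
Route from b1: down-left 1 to a2, down-right 1 to b3, right 2 to d3, up-right 1 to e2, up 1 to e1, left 1 to d1, down-left 1 to c2 — 8 moves in all.
Check: order respected (1 at step 4, 2 at step 6); 8 moves as required.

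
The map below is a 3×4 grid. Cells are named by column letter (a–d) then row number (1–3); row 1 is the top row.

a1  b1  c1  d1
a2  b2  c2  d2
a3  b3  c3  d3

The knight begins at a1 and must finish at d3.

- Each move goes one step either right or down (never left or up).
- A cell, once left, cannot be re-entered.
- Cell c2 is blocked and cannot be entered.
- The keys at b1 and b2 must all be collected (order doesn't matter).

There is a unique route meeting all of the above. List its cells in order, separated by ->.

Moves only go right or down, so the column and row indices never decrease.
Route from a1: right to b1, 2× down (reaching b3), 2× right (reaching d3) — 5 moves in all.
Check: all required cells visited.

a1 -> b1 -> b2 -> b3 -> c3 -> d3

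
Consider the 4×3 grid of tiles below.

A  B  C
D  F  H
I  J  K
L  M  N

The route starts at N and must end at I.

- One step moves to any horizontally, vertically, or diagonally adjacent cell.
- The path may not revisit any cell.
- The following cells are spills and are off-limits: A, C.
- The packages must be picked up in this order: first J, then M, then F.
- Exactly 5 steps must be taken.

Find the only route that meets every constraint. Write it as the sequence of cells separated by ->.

The waypoints must appear in the order J, M, F, with no cell reused.
Route from N: up-left 1 to J, down 1 to M, up-right 1 to K, up-left 1 to F, down-left 1 to I — 5 moves in all.
Check: order respected (J at step 1, M at step 2, F at step 4); 5 moves as required.

N -> J -> M -> K -> F -> I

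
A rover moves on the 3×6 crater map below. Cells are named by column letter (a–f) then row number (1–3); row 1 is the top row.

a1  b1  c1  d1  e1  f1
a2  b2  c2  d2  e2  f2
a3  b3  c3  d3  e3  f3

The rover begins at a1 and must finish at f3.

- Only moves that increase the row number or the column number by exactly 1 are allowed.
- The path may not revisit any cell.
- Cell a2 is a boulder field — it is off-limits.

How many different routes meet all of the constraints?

A right/down-only route from a1 to f3 makes exactly 2 down-moves and 5 right-moves in some order.
With no other constraints that would be C(7,2) = 21 routes.
Subtract routes through each blocked cell (inclusion–exclusion for overlaps): − through a2: 6 → 15.
That gives 15 routes.

15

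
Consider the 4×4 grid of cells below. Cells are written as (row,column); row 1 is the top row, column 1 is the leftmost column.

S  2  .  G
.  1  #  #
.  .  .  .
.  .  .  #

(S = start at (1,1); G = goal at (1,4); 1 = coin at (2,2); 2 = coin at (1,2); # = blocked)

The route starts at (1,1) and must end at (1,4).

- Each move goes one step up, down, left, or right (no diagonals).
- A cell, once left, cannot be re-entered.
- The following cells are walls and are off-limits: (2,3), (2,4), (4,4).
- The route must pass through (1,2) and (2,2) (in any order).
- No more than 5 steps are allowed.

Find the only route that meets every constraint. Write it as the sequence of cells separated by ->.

The budget equals the shortest possible length, so every move has to be on a shortest route through the required cells.
Route from (1,1): down 1 to (2,1), right 1 to (2,2), up 1 to (1,2), right 2 to (1,4) — 5 moves in all.
Check: all required cells visited; 5 ≤ 5 moves.

(1,1) -> (2,1) -> (2,2) -> (1,2) -> (1,3) -> (1,4)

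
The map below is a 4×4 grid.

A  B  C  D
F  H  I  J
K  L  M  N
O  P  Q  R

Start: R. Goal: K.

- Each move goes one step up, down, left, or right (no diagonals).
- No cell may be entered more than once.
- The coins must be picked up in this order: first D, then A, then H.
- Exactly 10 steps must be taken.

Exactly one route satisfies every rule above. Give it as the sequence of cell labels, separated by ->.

R -> N -> J -> D -> C -> B -> A -> F -> H -> L -> K

The waypoints must appear in the order D, A, H, with no cell reused.
Route from R: 3× up (reaching D), 3× left (reaching A), down to F, right to H, down to L, left to K — 10 moves in all.
Check: order respected (D at step 3, A at step 6, H at step 8); 10 moves as required.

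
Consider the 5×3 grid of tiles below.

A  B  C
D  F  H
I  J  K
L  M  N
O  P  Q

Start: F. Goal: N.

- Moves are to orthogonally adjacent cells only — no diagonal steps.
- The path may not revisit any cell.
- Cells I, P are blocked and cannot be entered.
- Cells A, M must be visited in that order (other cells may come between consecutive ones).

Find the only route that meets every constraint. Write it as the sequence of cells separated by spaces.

The waypoints must appear in the order A, M, with no cell reused.
Route from F: left to D, up to A, 2× right (reaching C), 2× down (reaching K), left to J, down to M, right to N — 9 moves in all.
Check: order respected (A at step 2, M at step 8).

F D A B C H K J M N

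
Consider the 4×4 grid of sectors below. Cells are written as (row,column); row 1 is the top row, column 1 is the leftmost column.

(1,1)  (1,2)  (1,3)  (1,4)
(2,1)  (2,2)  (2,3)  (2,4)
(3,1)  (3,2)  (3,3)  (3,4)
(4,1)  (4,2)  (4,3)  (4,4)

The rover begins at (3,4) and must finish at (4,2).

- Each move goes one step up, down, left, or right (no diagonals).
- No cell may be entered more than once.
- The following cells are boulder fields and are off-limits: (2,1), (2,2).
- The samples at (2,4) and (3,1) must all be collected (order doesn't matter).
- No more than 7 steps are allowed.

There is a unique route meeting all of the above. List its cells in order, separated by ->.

(3,4) -> (2,4) -> (2,3) -> (3,3) -> (3,2) -> (3,1) -> (4,1) -> (4,2)

The 7-move cap with required stops at (2,4), (3,1) leaves no slack for detours.
Route from (3,4): up to (2,4), left to (2,3), down to (3,3), 2× left (reaching (3,1)), down to (4,1), right to (4,2) — 7 moves in all.
Check: all required cells visited; 7 ≤ 7 moves.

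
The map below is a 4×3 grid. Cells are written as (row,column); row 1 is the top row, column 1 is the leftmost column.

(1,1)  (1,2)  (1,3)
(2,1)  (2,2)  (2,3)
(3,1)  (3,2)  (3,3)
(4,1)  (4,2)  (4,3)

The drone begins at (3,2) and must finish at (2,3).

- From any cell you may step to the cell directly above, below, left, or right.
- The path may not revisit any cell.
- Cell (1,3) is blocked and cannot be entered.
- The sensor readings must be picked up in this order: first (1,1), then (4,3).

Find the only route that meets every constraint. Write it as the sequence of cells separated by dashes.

(3,2) - (2,2) - (1,2) - (1,1) - (2,1) - (3,1) - (4,1) - (4,2) - (4,3) - (3,3) - (2,3)

The waypoints must appear in the order (1,1), (4,3), with no cell reused.
Route from (3,2): up 2 to (1,2), left 1 to (1,1), down 3 to (4,1), right 2 to (4,3), up 2 to (2,3) — 10 moves in all.
Check: order respected ((1,1) at step 3, (4,3) at step 8).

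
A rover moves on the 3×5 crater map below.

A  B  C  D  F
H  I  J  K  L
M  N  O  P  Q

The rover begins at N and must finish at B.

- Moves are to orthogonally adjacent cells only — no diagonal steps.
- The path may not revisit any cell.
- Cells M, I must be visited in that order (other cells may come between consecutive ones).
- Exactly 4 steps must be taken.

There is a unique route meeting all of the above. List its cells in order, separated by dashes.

The waypoints must appear in the order M, I, with no cell reused.
Route from N: left 1 to M, up 1 to H, right 1 to I, up 1 to B — 4 moves in all.
Check: order respected (M at step 1, I at step 3); 4 moves as required.

N - M - H - I - B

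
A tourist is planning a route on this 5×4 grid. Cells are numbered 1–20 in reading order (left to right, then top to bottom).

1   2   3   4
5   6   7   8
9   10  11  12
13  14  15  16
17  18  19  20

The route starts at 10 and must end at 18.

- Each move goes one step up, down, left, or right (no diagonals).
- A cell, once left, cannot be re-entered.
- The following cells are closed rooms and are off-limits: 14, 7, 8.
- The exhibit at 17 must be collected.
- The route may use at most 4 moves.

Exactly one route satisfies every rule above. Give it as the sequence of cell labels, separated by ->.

The budget equals the shortest possible length, so every move has to be on a shortest route through the required cells.
Route from 10: left to 9, 2× down (reaching 17), right to 18 — 4 moves in all.
Check: all required cells visited; 4 ≤ 4 moves.

10 -> 9 -> 13 -> 17 -> 18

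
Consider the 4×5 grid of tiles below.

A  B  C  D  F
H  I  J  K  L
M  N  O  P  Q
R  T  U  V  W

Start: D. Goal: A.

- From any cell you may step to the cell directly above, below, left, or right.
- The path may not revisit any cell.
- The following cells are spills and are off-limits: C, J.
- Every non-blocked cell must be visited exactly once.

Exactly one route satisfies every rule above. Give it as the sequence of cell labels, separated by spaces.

D F L K P Q W V U O N T R M H I B A

Need to visit all 18 open cells exactly once, starting at D and ending at A.
Route from D: right to F, down to L, left to K, down to P, right to Q, down to W, 2× left (reaching U), up to O, left to N, down to T, left to R, 2× up (reaching H), right to I, up to B, left to A — 17 moves in all.
Check: all 18 open cells covered.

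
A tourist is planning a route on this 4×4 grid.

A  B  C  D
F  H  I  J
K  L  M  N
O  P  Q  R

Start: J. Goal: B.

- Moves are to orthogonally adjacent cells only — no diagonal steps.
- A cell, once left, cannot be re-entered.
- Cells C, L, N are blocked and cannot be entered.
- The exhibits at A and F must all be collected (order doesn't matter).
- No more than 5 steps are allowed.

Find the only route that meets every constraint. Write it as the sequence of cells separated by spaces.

The 5-move cap with required stops at A, F leaves no slack for detours.
Route from J: left 3 to F, up 1 to A, right 1 to B — 5 moves in all.
Check: all required cells visited; 5 ≤ 5 moves.

J I H F A B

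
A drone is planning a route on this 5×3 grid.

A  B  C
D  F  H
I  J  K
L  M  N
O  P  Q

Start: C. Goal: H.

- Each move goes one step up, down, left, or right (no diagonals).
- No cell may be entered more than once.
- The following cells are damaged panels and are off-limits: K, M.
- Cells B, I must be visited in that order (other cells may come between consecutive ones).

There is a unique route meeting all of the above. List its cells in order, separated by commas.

The waypoints must appear in the order B, I, with no cell reused.
Route from C: 2× left (reaching A), 2× down (reaching I), right to J, up to F, right to H — 7 moves in all.
Check: order respected (B at step 1, I at step 4).

C, B, A, D, I, J, F, H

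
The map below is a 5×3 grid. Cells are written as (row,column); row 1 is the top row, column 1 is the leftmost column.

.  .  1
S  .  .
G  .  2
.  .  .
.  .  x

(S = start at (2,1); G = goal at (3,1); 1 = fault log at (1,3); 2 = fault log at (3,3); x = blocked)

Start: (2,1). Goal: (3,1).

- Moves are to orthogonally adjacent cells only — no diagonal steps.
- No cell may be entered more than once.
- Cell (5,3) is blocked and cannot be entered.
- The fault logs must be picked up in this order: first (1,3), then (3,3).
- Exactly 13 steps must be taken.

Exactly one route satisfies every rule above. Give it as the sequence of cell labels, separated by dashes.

(2,1) - (1,1) - (1,2) - (1,3) - (2,3) - (2,2) - (3,2) - (3,3) - (4,3) - (4,2) - (5,2) - (5,1) - (4,1) - (3,1)

The waypoints must appear in the order (1,3), (3,3), with no cell reused.
Route from (2,1): up to (1,1), 2× right (reaching (1,3)), down to (2,3), left to (2,2), down to (3,2), right to (3,3), down to (4,3), left to (4,2), down to (5,2), left to (5,1), 2× up (reaching (3,1)) — 13 moves in all.
Check: order respected (1 at step 3, 2 at step 7); 13 moves as required.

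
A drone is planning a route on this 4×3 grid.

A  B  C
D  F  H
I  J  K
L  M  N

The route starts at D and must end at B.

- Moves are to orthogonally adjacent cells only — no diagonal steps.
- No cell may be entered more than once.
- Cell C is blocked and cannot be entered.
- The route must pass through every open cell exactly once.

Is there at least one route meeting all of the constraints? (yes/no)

no

Exhausting the options from D, every branch either dead-ends against blocked cells, would have to re-enter a cell already used, or reaches the goal with a constraint still unmet.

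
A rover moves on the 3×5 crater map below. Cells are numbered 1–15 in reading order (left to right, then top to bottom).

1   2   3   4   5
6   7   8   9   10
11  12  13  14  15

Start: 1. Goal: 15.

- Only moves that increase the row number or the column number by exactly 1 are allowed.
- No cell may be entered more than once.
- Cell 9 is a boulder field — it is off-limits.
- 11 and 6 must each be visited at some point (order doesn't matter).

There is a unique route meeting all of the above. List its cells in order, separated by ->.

1 -> 6 -> 11 -> 12 -> 13 -> 14 -> 15

Moves only go right or down, so the column and row indices never decrease.
Route from 1: down 2 to 11, right 4 to 15 — 6 moves in all.
Check: all required cells visited.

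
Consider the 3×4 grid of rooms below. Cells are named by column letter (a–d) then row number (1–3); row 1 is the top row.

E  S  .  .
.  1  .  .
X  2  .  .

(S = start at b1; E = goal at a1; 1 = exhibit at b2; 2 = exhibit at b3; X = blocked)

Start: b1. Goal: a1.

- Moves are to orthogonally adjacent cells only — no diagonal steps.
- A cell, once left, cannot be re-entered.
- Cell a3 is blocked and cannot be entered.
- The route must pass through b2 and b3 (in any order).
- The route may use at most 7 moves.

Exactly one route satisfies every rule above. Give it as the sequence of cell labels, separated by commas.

The 7-move cap with required stops at b2, b3 leaves no slack for detours.
Route from b1: right 1 to c1, down 2 to c3, left 1 to b3, up 1 to b2, left 1 to a2, up 1 to a1 — 7 moves in all.
Check: all required cells visited; 7 ≤ 7 moves.

b1, c1, c2, c3, b3, b2, a2, a1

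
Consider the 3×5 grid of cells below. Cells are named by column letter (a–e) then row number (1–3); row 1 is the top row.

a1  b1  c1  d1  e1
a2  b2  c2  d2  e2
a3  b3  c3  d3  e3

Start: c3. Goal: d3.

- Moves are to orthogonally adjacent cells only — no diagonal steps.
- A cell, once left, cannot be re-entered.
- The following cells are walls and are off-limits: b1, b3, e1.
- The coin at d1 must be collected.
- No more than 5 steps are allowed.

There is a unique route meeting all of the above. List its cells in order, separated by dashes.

c3 - c2 - c1 - d1 - d2 - d3

Any route must reach d1 and still end at d3 within 5 moves, so the order of the required stops is forced.
Route from c3: up 2 to c1, right 1 to d1, down 2 to d3 — 5 moves in all.
Check: all required cells visited; 5 ≤ 5 moves.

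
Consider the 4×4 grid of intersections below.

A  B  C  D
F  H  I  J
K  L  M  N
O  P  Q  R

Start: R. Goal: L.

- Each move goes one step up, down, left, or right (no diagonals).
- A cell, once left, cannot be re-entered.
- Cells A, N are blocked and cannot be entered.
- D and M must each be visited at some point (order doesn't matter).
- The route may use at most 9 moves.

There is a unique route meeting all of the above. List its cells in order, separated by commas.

The budget equals the shortest possible length, so every move has to be on a shortest route through the required cells.
Route from R: left 1 to Q, up 2 to I, right 1 to J, up 1 to D, left 2 to B, down 2 to L — 9 moves in all.
Check: all required cells visited; 9 ≤ 9 moves.

R, Q, M, I, J, D, C, B, H, L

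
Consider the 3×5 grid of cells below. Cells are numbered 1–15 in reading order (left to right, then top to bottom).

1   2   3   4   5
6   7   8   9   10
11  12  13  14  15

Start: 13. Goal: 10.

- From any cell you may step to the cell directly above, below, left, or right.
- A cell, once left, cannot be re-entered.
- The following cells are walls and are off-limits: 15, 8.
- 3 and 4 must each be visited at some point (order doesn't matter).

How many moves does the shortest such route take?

Any route passes through 3 and 4 in some order between 13 and 10. Summing Manhattan distances along each leg and taking the cheapest ordering (13 → 3 → 4 → 10) gives a lower bound of 2 + 1 + 2 = 5 moves.
That bound ignores the blocked cells. Measuring each leg by the fewest moves that actually steer around them (13→3: 4; 3→4: 1; 4→10: 2) raises the lower bound to 7.
A route of 7 moves exists: 13 → 12 → 7 → 2 → 3 → 4 → 9 → 10.
Since 7 matches that lower bound, it is optimal.

7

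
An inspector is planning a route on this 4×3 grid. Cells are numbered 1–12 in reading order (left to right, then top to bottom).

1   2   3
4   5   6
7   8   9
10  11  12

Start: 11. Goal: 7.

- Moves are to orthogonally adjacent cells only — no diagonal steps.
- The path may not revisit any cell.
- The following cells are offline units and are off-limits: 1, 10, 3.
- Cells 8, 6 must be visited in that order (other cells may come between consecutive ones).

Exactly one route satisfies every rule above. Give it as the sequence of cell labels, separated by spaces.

11 8 9 6 5 4 7

The waypoints must appear in the order 8, 6, with no cell reused.
Route from 11: up to 8, right to 9, up to 6, 2× left (reaching 4), down to 7 — 6 moves in all.
Check: order respected (8 at step 1, 6 at step 3).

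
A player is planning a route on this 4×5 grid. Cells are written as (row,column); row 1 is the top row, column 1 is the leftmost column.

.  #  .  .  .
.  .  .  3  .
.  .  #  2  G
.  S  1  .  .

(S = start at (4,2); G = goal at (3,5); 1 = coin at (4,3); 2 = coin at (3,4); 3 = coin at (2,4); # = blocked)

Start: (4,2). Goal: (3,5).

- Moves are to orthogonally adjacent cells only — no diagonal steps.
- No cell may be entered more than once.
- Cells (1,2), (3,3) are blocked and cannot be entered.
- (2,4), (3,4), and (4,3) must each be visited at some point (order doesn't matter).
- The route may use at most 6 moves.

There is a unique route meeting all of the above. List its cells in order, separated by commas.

Any route must reach (2,4), (3,4), and (4,3) and still end at (3,5) within 6 moves, so the order of the required stops is forced.
Route from (4,2): right 2 to (4,4), up 2 to (2,4), right 1 to (2,5), down 1 to (3,5) — 6 moves in all.
Check: all required cells visited; 6 ≤ 6 moves.

(4,2), (4,3), (4,4), (3,4), (2,4), (2,5), (3,5)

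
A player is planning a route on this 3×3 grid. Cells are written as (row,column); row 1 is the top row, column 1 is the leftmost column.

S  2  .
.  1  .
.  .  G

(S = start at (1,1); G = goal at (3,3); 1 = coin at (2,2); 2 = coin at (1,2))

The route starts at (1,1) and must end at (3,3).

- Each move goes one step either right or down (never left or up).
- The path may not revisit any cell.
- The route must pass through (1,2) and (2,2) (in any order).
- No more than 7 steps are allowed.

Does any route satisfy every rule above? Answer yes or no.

One route that works: (1,1) → (1,2) → (2,2) → (3,2) → (3,3).

yes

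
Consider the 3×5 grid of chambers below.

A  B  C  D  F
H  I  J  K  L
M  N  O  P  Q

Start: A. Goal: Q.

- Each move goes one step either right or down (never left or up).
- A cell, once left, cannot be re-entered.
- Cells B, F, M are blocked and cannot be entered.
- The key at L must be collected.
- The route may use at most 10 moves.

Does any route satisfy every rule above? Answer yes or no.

yes

One route that works: A → H → I → J → K → L → Q.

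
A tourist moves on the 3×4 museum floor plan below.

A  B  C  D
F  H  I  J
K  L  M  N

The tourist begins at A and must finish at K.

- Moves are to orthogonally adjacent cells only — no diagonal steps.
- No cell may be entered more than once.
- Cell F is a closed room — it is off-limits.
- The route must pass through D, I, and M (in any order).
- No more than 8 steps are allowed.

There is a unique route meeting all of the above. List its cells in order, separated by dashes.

Any route must reach D, I, and M and still end at K within 8 moves, so the order of the required stops is forced.
Route from A: 3× right (reaching D), down to J, left to I, down to M, 2× left (reaching K) — 8 moves in all.
Check: all required cells visited; 8 ≤ 8 moves.

A - B - C - D - J - I - M - L - K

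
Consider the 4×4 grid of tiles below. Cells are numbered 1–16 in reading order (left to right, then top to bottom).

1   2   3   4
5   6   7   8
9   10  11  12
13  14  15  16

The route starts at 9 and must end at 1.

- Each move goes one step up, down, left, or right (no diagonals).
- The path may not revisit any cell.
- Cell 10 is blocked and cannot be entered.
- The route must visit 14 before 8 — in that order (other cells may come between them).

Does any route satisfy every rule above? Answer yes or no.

One route that works: 9 → 13 → 14 → 15 → 11 → 7 → 8 → 4 → 3 → 2 → 1.

yes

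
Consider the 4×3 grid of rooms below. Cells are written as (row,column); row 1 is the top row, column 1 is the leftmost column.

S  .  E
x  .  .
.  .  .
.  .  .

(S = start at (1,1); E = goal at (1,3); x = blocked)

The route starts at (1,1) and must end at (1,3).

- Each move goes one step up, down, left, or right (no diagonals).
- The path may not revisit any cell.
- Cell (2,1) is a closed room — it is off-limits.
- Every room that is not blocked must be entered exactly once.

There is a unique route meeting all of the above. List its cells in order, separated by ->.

(1,1) -> (1,2) -> (2,2) -> (3,2) -> (3,1) -> (4,1) -> (4,2) -> (4,3) -> (3,3) -> (2,3) -> (1,3)

Need to visit all 11 open cells exactly once, starting at (1,1) and ending at (1,3).
Cell (4,3) has only two open neighbours ((3,3) and (4,2)), so the path must pass straight through it: one of those is the cell it's entered from and the other is where it exits.
Route from (1,1): right to (1,2), 2× down (reaching (3,2)), left to (3,1), down to (4,1), 2× right (reaching (4,3)), 3× up (reaching (1,3)) — 10 moves in all.
Check: all 11 open cells covered.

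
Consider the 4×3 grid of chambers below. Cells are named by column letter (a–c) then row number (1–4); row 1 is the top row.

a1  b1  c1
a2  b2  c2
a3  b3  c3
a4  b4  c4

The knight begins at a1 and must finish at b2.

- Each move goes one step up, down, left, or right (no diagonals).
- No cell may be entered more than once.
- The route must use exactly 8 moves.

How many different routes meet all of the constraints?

Need simple routes of exactly 8 moves from a1 to b2 (Manhattan distance 2, so 3 moves are spent on a detour and 3 undoing it).
Enumerating: a1 a2 a3 a4 b4 b3 c3 c2 b2 | a1 a2 a3 a4 b4 c4 c3 c2 b2 | a1 a2 a3 a4 b4 c4 c3 b3 b2 | a1 a2 a3 b3 b4 c4 c3 c2 b2 | a1 a2 a3 b3 c3 c2 c1 b1 b2 | a1 b1 c1 c2 c3 c4 b4 b3 b2 | a1 b1 c1 c2 c3 b3 a3 a2 b2.
That gives 7 routes.

7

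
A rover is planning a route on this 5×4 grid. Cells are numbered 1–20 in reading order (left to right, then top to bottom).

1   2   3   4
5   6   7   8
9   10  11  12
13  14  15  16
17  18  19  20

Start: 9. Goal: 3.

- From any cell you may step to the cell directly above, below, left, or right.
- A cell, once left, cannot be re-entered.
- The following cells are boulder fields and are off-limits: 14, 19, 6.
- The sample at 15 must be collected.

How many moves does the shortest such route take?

8

Any route passes through 15 somewhere between 9 and 3. Summing Manhattan distances along the two legs (9 → 15 → 3) gives a lower bound of 3 + 3 = 6 moves.
The shortest route satisfying every rule uses 8 moves: 9 → 10 → 11 → 15 → 16 → 12 → 8 → 4 → 3.
The bound of 6 isn't tight here; checking systematically, no route of length 6 through 7 satisfies every constraint, so 8 is the minimum.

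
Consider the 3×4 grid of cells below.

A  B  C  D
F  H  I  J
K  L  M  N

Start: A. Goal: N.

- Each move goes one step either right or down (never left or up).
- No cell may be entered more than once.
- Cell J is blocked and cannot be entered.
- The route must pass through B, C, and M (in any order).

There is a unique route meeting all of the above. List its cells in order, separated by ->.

A -> B -> C -> I -> M -> N

Moves only go right or down, so the column and row indices never decrease.
Route from A: right 2 to C, down 2 to M, right 1 to N — 5 moves in all.
Check: all required cells visited.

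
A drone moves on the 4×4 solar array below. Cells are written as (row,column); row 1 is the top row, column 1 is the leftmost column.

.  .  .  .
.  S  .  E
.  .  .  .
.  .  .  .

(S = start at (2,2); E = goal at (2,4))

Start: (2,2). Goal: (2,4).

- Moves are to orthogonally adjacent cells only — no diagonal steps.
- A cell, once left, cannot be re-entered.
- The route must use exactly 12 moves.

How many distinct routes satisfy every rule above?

24

Need simple routes of exactly 12 moves from (2,2) to (2,4) (Manhattan distance 2, so 5 moves are spent on a detour and 5 undoing it).
Branch systematically from the start, pruning whenever the remaining move budget drops below the Manhattan distance to (2,4) or differs from it in parity. Grouping the completions by first move — via (1,2): 7; via (3,2): 5; via (2,1): 3; via (2,3): 9 — and summing: 7 + 5 + 3 + 9 = 24.
That gives 24 routes.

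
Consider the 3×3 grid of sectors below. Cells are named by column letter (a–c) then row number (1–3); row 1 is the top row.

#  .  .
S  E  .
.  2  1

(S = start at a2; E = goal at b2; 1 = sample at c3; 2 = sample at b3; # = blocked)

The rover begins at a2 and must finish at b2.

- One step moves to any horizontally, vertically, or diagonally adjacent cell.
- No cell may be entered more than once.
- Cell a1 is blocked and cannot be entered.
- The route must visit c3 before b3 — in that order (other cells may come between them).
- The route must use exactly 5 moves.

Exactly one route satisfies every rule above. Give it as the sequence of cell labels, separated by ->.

a2 -> b1 -> c2 -> c3 -> b3 -> b2

The waypoints must appear in the order c3, b3, with no cell reused.
Route from a2: up-right to b1, down-right to c2, down to c3, left to b3, up to b2 — 5 moves in all.
Check: order respected (1 at step 3, 2 at step 4); 5 moves as required.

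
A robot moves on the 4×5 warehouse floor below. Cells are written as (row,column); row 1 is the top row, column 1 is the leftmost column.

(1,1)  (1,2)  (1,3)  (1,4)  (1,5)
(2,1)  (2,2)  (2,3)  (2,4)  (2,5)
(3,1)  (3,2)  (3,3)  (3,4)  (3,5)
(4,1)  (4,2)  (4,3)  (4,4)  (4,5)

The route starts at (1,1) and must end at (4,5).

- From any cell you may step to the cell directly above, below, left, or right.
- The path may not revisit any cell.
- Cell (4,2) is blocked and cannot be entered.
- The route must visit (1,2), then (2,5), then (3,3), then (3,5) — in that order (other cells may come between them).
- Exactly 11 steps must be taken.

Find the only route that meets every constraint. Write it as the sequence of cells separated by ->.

The waypoints must appear in the order (1,2), (2,5), (3,3), (3,5), with no cell reused.
Route from (1,1): 4× right (reaching (1,5)), down to (2,5), 2× left (reaching (2,3)), down to (3,3), 2× right (reaching (3,5)), down to (4,5) — 11 moves in all.
Check: order respected ((1,2) at step 1, (2,5) at step 5, (3,3) at step 8, (3,5) at step 10); 11 moves as required.

(1,1) -> (1,2) -> (1,3) -> (1,4) -> (1,5) -> (2,5) -> (2,4) -> (2,3) -> (3,3) -> (3,4) -> (3,5) -> (4,5)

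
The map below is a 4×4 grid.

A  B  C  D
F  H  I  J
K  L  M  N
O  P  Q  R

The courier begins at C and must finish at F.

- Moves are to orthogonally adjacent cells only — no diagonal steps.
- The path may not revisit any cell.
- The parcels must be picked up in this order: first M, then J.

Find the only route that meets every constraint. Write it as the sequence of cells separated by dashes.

The waypoints must appear in the order M, J, with no cell reused.
Route from C: left 1 to B, down 2 to L, right 1 to M, up 1 to I, right 1 to J, down 2 to R, left 3 to O, up 2 to F — 13 moves in all.
Check: order respected (M at step 4, J at step 6).

C - B - H - L - M - I - J - N - R - Q - P - O - K - F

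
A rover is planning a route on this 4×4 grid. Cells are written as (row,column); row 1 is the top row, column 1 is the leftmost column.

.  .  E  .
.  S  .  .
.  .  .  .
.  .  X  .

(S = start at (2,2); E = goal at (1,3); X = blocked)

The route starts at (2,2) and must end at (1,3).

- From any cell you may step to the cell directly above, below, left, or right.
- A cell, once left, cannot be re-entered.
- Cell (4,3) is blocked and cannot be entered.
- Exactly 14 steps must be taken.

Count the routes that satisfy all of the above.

0

Need simple routes of exactly 14 moves from (2,2) to (1,3) (Manhattan distance 2, so 6 moves are spent on a detour and 6 undoing it).
No route satisfies every constraint, so the count is 0.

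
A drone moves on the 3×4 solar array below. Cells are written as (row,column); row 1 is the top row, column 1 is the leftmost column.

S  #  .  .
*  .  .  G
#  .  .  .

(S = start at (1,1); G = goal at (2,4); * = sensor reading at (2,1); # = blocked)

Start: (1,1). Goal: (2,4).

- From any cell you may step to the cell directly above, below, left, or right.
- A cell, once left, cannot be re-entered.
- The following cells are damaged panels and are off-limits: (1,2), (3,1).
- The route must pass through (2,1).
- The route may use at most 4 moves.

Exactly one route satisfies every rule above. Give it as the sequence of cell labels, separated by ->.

(1,1) -> (2,1) -> (2,2) -> (2,3) -> (2,4)

The 4-move cap with required stops at (2,1) leaves no slack for detours.
Route from (1,1): down 1 to (2,1), right 3 to (2,4) — 4 moves in all.
Check: all required cells visited; 4 ≤ 4 moves.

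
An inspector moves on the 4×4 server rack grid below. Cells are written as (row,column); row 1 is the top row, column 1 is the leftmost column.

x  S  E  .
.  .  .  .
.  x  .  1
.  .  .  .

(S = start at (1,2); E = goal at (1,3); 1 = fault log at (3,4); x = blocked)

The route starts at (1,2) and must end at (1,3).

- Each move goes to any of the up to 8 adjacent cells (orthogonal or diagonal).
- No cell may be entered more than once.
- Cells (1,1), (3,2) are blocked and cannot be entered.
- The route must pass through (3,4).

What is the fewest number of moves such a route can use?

4

Any route passes through (3,4) somewhere between (1,2) and (1,3). Summing Chebyshev distances along the two legs ((1,2) → (3,4) → (1,3)) gives a lower bound of 2 + 2 = 4 moves.
A route of 4 moves achieves this: (1,2) → (2,3) → (3,4) → (2,4) → (1,3).
Since 4 matches the lower bound, it is optimal.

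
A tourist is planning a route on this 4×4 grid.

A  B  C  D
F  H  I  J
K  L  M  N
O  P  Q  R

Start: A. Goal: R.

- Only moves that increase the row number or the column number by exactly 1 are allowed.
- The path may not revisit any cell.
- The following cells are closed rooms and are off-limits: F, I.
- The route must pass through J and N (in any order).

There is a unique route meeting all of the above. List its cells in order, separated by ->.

Moves only go right or down, so the column and row indices never decrease.
Route from A: right 3 to D, down 3 to R — 6 moves in all.
Check: all required cells visited.

A -> B -> C -> D -> J -> N -> R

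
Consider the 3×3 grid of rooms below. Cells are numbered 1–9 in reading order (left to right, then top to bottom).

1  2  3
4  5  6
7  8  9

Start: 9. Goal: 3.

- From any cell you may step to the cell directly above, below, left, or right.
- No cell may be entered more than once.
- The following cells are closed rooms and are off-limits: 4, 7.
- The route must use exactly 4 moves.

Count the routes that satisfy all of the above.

3

Need simple routes of exactly 4 moves from 9 to 3 (Manhattan distance 2, so 1 moves are spent on a detour and 1 undoing it).
Enumerating: 9 6 5 2 3 | 9 8 5 2 3 | 9 8 5 6 3.
That gives 3 routes.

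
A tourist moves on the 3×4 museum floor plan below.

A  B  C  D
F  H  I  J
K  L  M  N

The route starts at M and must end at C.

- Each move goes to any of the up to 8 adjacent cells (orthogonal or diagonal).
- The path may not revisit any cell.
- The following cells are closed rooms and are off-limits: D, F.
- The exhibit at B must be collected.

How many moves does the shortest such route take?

Any route passes through B somewhere between M and C. Summing Chebyshev distances along the two legs (M → B → C) gives a lower bound of 2 + 1 = 3 moves.
A route of 3 moves achieves this: M → H → B → C.
Since 3 matches the lower bound, it is optimal.

3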